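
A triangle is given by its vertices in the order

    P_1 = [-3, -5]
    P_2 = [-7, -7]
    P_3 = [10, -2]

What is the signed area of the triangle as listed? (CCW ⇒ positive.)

7

Apply the shoelace formula: 2A = Σ (x_i·y_{i+1} − x_{i+1}·y_i), indices taken mod 3.
Σ = (-14) + (84) + (-56) = 14
Signed area = Σ/2 = 7 (positive ⇒ counter-clockwise traversal).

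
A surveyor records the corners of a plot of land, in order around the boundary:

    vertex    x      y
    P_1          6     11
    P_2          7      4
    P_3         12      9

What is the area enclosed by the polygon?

Cross-terms: -53, 15, 78  ⇒  Σ = 40
Area = |Σ|/2 = 20.

20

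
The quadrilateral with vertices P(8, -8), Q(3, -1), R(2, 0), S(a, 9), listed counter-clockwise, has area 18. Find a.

-9

Write out the shoelace sum; only the two edges meeting at S involve a:
2·Area = [(2·9 − a·0) + (a·(-8) − 8·9)] + 18
       = -8·a + -36 = 36
⇒ a = -9.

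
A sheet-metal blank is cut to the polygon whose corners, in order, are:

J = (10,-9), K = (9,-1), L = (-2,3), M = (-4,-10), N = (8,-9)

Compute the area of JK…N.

Apply the shoelace (surveyor's) formula: 2A = Σ (x_i·y_{i+1} − x_{i+1}·y_i), indices taken mod 5.
J→K: (10)(-1) − (9)(-9) = 71
K→L: (9)(3) − (-2)(-1) = 25
L→M: (-2)(-10) − (-4)(3) = 32
M→N: (-4)(-9) − (8)(-10) = 116
N→J: (8)(-9) − (10)(-9) = 18
Σ = 262
Area = |Σ|/2 = 131.

131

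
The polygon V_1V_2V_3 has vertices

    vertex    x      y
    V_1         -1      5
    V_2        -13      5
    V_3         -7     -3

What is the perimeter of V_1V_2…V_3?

32

|V_1V_2| = √((-12)² + (0)²) = √144 = 12
|V_2V_3| = √((6)² + (-8)²) = √100 = 10
|V_3V_1| = √((6)² + (8)²) = √100 = 10
Perimeter = 12 + 10 + 10 = 32.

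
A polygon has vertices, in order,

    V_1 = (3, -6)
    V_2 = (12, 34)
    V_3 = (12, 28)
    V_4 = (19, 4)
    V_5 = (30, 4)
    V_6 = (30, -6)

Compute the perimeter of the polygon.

|V_1V_2| = √((9)² + (40)²) = √1681 = 41
|V_2V_3| = √((0)² + (-6)²) = √36 = 6
|V_3V_4| = √((7)² + (-24)²) = √625 = 25
|V_4V_5| = √((11)² + (0)²) = √121 = 11
|V_5V_6| = √((0)² + (-10)²) = √100 = 10
|V_6V_1| = √((-27)² + (0)²) = √729 = 27
Perimeter = 41 + 6 + 25 + 11 + 10 + 27 = 120.

120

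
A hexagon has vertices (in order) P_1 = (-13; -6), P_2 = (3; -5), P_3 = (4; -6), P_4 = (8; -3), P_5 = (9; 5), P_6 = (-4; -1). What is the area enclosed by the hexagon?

Apply Gauss's area formula: 2A = Σ (x_i·y_{i+1} − x_{i+1}·y_i), indices taken mod 6.
Σ = (83) + (2) + (36) + (67) + (11) + (11) = 210
Area = |Σ|/2 = 105.

105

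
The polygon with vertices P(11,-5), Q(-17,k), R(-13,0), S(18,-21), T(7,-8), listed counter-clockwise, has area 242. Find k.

The doubled signed area Σ (x_i y_{i+1} − x_{i+1} y_i) is linear in k.
With k=0 it equals 244; the coefficient of k is 24 (from the two edges through Q).
So 24·k + 244 = 2·242 = 484 ⇒ k = 10.

10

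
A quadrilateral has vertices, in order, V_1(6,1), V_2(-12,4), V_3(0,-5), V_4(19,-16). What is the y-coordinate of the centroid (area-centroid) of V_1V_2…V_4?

-200/51

Apply the surveyor's formula. First the cross-terms c_i = x_i·y_{i+1} − x_{i+1}·y_i:
  36, 60, 95, 115  ⇒  2A = 306, A = 153.
Then Σ (y_i + y_{i+1})·c_i = -3600, so ȳ = -3600 / (6·153) = -200/51.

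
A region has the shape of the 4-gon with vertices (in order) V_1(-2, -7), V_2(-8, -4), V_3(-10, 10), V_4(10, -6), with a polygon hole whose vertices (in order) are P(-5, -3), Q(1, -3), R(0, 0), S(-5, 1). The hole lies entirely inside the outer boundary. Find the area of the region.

126

Outer boundary:
Σ = (-48) + (-120) + (-40) + (-82) = -290
Area = |Σ|/2 = 145.
Hole:
Apply the shoelace (surveyor's) formula: 2A = Σ (x_i·y_{i+1} − x_{i+1}·y_i), indices taken mod 4.
P→Q: (-5)(-3) − (1)(-3) = 18
Q→R: (1)(0) − (0)(-3) = 0
R→S: (0)(1) − (-5)(0) = 0
S→P: (-5)(-3) − (-5)(1) = 20
Σ = 38
Area = |Σ|/2 = 19.
Net area = 145 − 19 = 126.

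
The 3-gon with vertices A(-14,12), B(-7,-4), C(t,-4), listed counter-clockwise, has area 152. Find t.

12

The doubled signed area Σ (x_i y_{i+1} − x_{i+1} y_i) is linear in t.
With t=0 it equals 112; the coefficient of t is 16 (from the two edges through C).
So 16·t + 112 = 2·152 = 304 ⇒ t = 12.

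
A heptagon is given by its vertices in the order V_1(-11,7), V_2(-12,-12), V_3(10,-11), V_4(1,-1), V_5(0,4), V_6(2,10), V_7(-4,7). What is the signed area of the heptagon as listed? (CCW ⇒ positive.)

284

V_1→V_2: (-11)(-12) − (-12)(7) = 216
V_2→V_3: (-12)(-11) − (10)(-12) = 252
V_3→V_4: (10)(-1) − (1)(-11) = 1
V_4→V_5: (1)(4) − (0)(-1) = 4
V_5→V_6: (0)(10) − (2)(4) = -8
V_6→V_7: (2)(7) − (-4)(10) = 54
V_7→V_1: (-4)(7) − (-11)(7) = 49
Σ = 568
Signed area = Σ/2 = 284 (positive ⇒ counter-clockwise traversal).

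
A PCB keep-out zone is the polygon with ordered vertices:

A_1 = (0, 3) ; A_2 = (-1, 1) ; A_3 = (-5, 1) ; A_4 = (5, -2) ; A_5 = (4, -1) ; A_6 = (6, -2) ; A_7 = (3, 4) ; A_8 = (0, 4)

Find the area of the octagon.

27.5

Apply Gauss's area formula: 2A = Σ (x_i·y_{i+1} − x_{i+1}·y_i), indices taken mod 8.
A_1→A_2: (0)(1) − (-1)(3) = 3
A_2→A_3: (-1)(1) − (-5)(1) = 4
A_3→A_4: (-5)(-2) − (5)(1) = 5
A_4→A_5: (5)(-1) − (4)(-2) = 3
A_5→A_6: (4)(-2) − (6)(-1) = -2
A_6→A_7: (6)(4) − (3)(-2) = 30
A_7→A_8: (3)(4) − (0)(4) = 12
A_8→A_1: (0)(3) − (0)(4) = 0
Σ = 55
Area = |Σ|/2 = 27.5.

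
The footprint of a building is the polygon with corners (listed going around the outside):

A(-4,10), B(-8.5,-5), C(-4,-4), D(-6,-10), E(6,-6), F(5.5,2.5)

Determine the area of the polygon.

Apply the shoelace (surveyor's) formula: 2A = Σ (x_i·y_{i+1} − x_{i+1}·y_i), indices taken mod 6.
A→B: (-4)(-5) − (-8.5)(10) = 105
B→C: (-8.5)(-4) − (-4)(-5) = 14
C→D: (-4)(-10) − (-6)(-4) = 16
D→E: (-6)(-6) − (6)(-10) = 96
E→F: (6)(2.5) − (5.5)(-6) = 48
F→A: (5.5)(10) − (-4)(2.5) = 65
Σ = 344
Area = |Σ|/2 = 172.

172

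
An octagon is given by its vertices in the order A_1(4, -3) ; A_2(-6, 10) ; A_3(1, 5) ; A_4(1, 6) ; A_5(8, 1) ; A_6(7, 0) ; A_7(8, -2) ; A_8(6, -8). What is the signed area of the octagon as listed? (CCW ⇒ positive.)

Apply the surveyor's formula: 2A = Σ (x_i·y_{i+1} − x_{i+1}·y_i), indices taken mod 8.
A_1→A_2: (4)(10) − (-6)(-3) = 22
A_2→A_3: (-6)(5) − (1)(10) = -40
A_3→A_4: (1)(6) − (1)(5) = 1
A_4→A_5: (1)(1) − (8)(6) = -47
A_5→A_6: (8)(0) − (7)(1) = -7
A_6→A_7: (7)(-2) − (8)(0) = -14
A_7→A_8: (8)(-8) − (6)(-2) = -52
A_8→A_1: (6)(-3) − (4)(-8) = 14
Σ = -123
Signed area = Σ/2 = -61.5 (negative ⇒ clockwise traversal).

-61.5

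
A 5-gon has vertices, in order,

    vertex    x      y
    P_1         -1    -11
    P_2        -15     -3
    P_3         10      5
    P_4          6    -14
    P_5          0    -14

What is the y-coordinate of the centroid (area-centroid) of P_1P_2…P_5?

Apply the surveyor's formula. First the cross-terms c_i = x_i·y_{i+1} − x_{i+1}·y_i:
  -162, -45, -170, -84, -14  ⇒  2A = -475, A = -237.5.
Then Σ (y_i + y_{i+1})·c_i = 6410, so ȳ = 6410 / (6·(-237.5)) = -1282/285.

-1282/285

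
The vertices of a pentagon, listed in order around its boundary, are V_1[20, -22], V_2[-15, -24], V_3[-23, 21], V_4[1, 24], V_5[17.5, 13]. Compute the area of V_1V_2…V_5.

1651

Apply Gauss's area formula: 2A = Σ (x_i·y_{i+1} − x_{i+1}·y_i), indices taken mod 5.
Σ = (-810) + (-867) + (-573) + (-407) + (-645) = -3302
Area = |Σ|/2 = 1651.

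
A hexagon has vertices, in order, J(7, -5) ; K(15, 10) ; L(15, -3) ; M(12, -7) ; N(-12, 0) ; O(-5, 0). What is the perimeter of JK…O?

80

|JK| = √((8)² + (15)²) = √289 = 17
|KL| = √((0)² + (-13)²) = √169 = 13
|LM| = √((-3)² + (-4)²) = √25 = 5
|MN| = √((-24)² + (7)²) = √625 = 25
|NO| = √((7)² + (0)²) = √49 = 7
|OJ| = √((12)² + (-5)²) = √169 = 13
Perimeter = 17 + 13 + 5 + 25 + 7 + 13 = 80.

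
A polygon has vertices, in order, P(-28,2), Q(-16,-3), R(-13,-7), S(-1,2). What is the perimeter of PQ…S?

|PQ| = √((12)² + (-5)²) = √169 = 13
|QR| = √((3)² + (-4)²) = √25 = 5
|RS| = √((12)² + (9)²) = √225 = 15
|SP| = √((-27)² + (0)²) = √729 = 27
Perimeter = 13 + 5 + 15 + 27 = 60.

60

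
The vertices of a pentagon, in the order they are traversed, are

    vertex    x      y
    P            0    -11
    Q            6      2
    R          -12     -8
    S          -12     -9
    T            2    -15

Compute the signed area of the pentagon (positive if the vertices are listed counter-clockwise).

115

Apply the shoelace (surveyor's) formula: 2A = Σ (x_i·y_{i+1} − x_{i+1}·y_i), indices taken mod 5.
Σ = (66) + (-24) + (12) + (198) + (-22) = 230
Signed area = Σ/2 = 115 (positive ⇒ counter-clockwise traversal).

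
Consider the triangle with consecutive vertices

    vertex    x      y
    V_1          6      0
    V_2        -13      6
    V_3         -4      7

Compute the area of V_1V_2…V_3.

36.5

Apply the shoelace (surveyor's) formula: 2A = Σ (x_i·y_{i+1} − x_{i+1}·y_i), indices taken mod 3.
Cross-terms: 36, -67, -42  ⇒  Σ = -73
Area = |Σ|/2 = 36.5.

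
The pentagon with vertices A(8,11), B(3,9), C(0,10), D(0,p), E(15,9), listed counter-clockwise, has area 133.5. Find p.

The doubled signed area Σ (x_i y_{i+1} − x_{i+1} y_i) is linear in p.
With p=0 it equals 162; the coefficient of p is -15 (from the two edges through D).
So -15·p + 162 = 2·133.5 = 267 ⇒ p = -7.

-7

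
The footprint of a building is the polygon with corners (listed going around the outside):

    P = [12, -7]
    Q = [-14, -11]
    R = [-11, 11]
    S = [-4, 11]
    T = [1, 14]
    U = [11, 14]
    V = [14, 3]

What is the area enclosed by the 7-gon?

Σ = (-230) + (-275) + (-77) + (-67) + (-140) + (-163) + (-134) = -1086
Area = |Σ|/2 = 543.

543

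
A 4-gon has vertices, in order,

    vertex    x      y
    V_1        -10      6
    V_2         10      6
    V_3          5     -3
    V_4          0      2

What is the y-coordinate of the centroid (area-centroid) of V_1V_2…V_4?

49/15

Apply the shoelace formula. First the cross-terms c_i = x_i·y_{i+1} − x_{i+1}·y_i:
  -120, -60, 10, 20  ⇒  2A = -150, A = -75.
Then Σ (y_i + y_{i+1})·c_i = -1470, so ȳ = -1470 / (6·(-75)) = 49/15.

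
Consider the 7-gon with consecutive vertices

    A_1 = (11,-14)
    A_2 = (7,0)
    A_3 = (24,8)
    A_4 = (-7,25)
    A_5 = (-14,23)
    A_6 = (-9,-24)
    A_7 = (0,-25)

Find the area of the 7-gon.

A_1→A_2: (11)(0) − (7)(-14) = 98
A_2→A_3: (7)(8) − (24)(0) = 56
A_3→A_4: (24)(25) − (-7)(8) = 656
A_4→A_5: (-7)(23) − (-14)(25) = 189
A_5→A_6: (-14)(-24) − (-9)(23) = 543
A_6→A_7: (-9)(-25) − (0)(-24) = 225
A_7→A_1: (0)(-14) − (11)(-25) = 275
Σ = 2042
Area = |Σ|/2 = 1021.

1021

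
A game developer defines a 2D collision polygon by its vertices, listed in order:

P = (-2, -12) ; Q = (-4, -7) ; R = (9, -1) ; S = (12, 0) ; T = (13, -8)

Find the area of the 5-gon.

111.5

Apply Gauss's area formula: 2A = Σ (x_i·y_{i+1} − x_{i+1}·y_i), indices taken mod 5.
P→Q: (-2)(-7) − (-4)(-12) = -34
Q→R: (-4)(-1) − (9)(-7) = 67
R→S: (9)(0) − (12)(-1) = 12
S→T: (12)(-8) − (13)(0) = -96
T→P: (13)(-12) − (-2)(-8) = -172
Σ = -223
Area = |Σ|/2 = 111.5.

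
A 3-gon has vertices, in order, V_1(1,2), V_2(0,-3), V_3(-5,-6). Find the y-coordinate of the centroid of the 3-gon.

Apply the surveyor's formula. First the cross-terms c_i = x_i·y_{i+1} − x_{i+1}·y_i:
  -3, -15, -4  ⇒  2A = -22, A = -11.
Then Σ (y_i + y_{i+1})·c_i = 154, so ȳ = 154 / (6·(-11)) = -7/3.

-7/3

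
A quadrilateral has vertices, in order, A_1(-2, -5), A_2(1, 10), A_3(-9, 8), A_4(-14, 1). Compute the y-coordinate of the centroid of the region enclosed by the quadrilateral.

388/129

Apply the shoelace (surveyor's) formula. First the cross-terms c_i = x_i·y_{i+1} − x_{i+1}·y_i:
  -15, 98, 103, 72  ⇒  2A = 258, A = 129.
Then Σ (y_i + y_{i+1})·c_i = 2328, so ȳ = 2328 / (6·129) = 388/129.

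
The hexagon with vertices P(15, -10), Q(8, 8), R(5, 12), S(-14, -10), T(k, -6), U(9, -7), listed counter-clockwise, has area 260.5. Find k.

-2

Write out the shoelace sum; only the two edges meeting at T involve k:
2·Area = [((-14)·(-6) − k·(-10)) + (k·(-7) − 9·(-6))] + 389
       = 3·k + 527 = 521
⇒ k = -2.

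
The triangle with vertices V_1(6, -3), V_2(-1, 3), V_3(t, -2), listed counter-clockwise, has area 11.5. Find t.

Write out the shoelace sum; only the two edges meeting at V_3 involve t:
2·Area = [((-1)·(-2) − t·3) + (t·(-3) − 6·(-2))] + 15
       = -6·t + 29 = 23
⇒ t = 1.

1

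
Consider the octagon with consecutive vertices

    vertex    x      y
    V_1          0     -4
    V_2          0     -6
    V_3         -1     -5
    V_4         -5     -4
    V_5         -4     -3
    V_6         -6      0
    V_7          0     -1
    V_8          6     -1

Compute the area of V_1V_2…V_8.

V_1→V_2: (0)(-6) − (0)(-4) = 0
V_2→V_3: (0)(-5) − (-1)(-6) = -6
V_3→V_4: (-1)(-4) − (-5)(-5) = -21
V_4→V_5: (-5)(-3) − (-4)(-4) = -1
V_5→V_6: (-4)(0) − (-6)(-3) = -18
V_6→V_7: (-6)(-1) − (0)(0) = 6
V_7→V_8: (0)(-1) − (6)(-1) = 6
V_8→V_1: (6)(-4) − (0)(-1) = -24
Σ = -58
Area = |Σ|/2 = 29.

29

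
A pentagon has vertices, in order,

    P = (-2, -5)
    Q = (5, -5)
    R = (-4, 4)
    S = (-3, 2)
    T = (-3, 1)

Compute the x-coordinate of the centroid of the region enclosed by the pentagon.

-26/177

Apply Gauss's area formula. First the cross-terms c_i = x_i·y_{i+1} − x_{i+1}·y_i:
  35, 0, 4, 3, 17  ⇒  2A = 59, A = 29.5.
Then Σ (x_i + x_{i+1})·c_i = -26, so x̄ = -26 / (6·29.5) = -26/177.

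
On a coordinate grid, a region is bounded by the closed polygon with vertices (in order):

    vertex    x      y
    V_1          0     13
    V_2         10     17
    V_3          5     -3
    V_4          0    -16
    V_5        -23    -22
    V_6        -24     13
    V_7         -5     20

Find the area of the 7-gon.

Apply Gauss's area formula: 2A = Σ (x_i·y_{i+1} − x_{i+1}·y_i), indices taken mod 7.
Σ = (-130) + (-115) + (-80) + (-368) + (-827) + (-415) + (-65) = -2000
Area = |Σ|/2 = 1000.

1000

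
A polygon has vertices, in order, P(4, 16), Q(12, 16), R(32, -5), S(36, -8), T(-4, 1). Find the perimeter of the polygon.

|PQ| = √((8)² + (0)²) = √64 = 8
|QR| = √((20)² + (-21)²) = √841 = 29
|RS| = √((4)² + (-3)²) = √25 = 5
|ST| = √((-40)² + (9)²) = √1681 = 41
|TP| = √((8)² + (15)²) = √289 = 17
Perimeter = 8 + 29 + 5 + 41 + 17 = 100.

100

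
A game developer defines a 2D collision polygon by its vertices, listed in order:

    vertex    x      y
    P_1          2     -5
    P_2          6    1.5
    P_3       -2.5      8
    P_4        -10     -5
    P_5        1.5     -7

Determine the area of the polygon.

130.625

Apply Gauss's area formula: 2A = Σ (x_i·y_{i+1} − x_{i+1}·y_i), indices taken mod 5.
P_1→P_2: (2)(1.5) − (6)(-5) = 33
P_2→P_3: (6)(8) − (-2.5)(1.5) = 51.75
P_3→P_4: (-2.5)(-5) − (-10)(8) = 92.5
P_4→P_5: (-10)(-7) − (1.5)(-5) = 77.5
P_5→P_1: (1.5)(-5) − (2)(-7) = 6.5
Σ = 261.25
Area = |Σ|/2 = 130.625.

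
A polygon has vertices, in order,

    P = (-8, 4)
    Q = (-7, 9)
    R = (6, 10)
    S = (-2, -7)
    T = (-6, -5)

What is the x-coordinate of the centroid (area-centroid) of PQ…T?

-28/13

Apply the shoelace formula. First the cross-terms c_i = x_i·y_{i+1} − x_{i+1}·y_i:
  -44, -124, -22, -32, -64  ⇒  2A = -286, A = -143.
Then Σ (x_i + x_{i+1})·c_i = 1848, so x̄ = 1848 / (6·(-143)) = -28/13.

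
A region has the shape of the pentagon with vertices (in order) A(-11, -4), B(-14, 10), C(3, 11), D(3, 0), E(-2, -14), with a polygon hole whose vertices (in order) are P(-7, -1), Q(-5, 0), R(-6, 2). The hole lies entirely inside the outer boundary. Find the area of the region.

Outer boundary:
Apply the shoelace (surveyor's) formula: 2A = Σ (x_i·y_{i+1} − x_{i+1}·y_i), indices taken mod 5.
Cross-terms: -166, -184, -33, -42, -146  ⇒  Σ = -571
Area = |Σ|/2 = 285.5.
Hole:
Cross-terms: -5, -10, 20  ⇒  Σ = 5
Area = |Σ|/2 = 2.5.
Net area = 285.5 − 2.5 = 283.

283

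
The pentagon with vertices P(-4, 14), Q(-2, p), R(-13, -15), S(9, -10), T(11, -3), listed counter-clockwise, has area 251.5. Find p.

-5

Write out the shoelace sum; only the two edges meeting at Q involve p:
2·Area = [((-4)·p − (-2)·14) + ((-2)·(-15) − (-13)·p)] + 490
       = 9·p + 548 = 503
⇒ p = -5.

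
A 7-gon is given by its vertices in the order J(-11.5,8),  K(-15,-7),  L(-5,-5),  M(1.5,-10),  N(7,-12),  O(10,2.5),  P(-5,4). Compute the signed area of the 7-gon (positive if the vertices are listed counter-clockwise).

273

Cross-terms: 200.5, 40, 57.5, 52, 137.5, 52.5, 6  ⇒  Σ = 546
Signed area = Σ/2 = 273 (positive ⇒ counter-clockwise traversal).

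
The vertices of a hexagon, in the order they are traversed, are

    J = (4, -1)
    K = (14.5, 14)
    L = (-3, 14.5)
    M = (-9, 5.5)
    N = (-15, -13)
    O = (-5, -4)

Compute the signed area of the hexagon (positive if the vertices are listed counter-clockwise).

326.125

Apply Gauss's area formula: 2A = Σ (x_i·y_{i+1} − x_{i+1}·y_i), indices taken mod 6.
Cross-terms: 70.5, 252.25, 114, 199.5, -5, 21  ⇒  Σ = 652.25
Signed area = Σ/2 = 326.125 (positive ⇒ counter-clockwise traversal).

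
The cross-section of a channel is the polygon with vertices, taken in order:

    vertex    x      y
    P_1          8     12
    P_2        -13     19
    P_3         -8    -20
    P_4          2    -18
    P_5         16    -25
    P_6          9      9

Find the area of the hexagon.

Apply the shoelace (surveyor's) formula: 2A = Σ (x_i·y_{i+1} − x_{i+1}·y_i), indices taken mod 6.
Σ = (308) + (412) + (184) + (238) + (369) + (36) = 1547
Area = |Σ|/2 = 773.5.

773.5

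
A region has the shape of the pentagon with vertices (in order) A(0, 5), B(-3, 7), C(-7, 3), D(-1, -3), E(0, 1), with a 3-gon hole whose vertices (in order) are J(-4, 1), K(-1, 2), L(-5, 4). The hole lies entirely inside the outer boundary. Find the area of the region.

34

Outer boundary:
Apply the shoelace (surveyor's) formula: 2A = Σ (x_i·y_{i+1} − x_{i+1}·y_i), indices taken mod 5.
A→B: (0)(7) − (-3)(5) = 15
B→C: (-3)(3) − (-7)(7) = 40
C→D: (-7)(-3) − (-1)(3) = 24
D→E: (-1)(1) − (0)(-3) = -1
E→A: (0)(5) − (0)(1) = 0
Σ = 78
Area = |Σ|/2 = 39.
Hole:
Apply the shoelace (surveyor's) formula: 2A = Σ (x_i·y_{i+1} − x_{i+1}·y_i), indices taken mod 3.
Cross-terms: -7, 6, 11  ⇒  Σ = 10
Area = |Σ|/2 = 5.
Net area = 39 − 5 = 34.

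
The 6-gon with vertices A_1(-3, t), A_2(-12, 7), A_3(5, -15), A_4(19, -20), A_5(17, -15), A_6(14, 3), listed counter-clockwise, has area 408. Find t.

The doubled signed area Σ (x_i y_{i+1} − x_{i+1} y_i) is linear in t.
With t=0 it equals 634; the coefficient of t is 26 (from the two edges through A_1).
So 26·t + 634 = 2·408 = 816 ⇒ t = 7.

7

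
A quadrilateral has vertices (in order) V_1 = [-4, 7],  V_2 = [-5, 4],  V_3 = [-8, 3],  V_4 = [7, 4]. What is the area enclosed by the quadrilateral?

24

Apply the surveyor's formula: 2A = Σ (x_i·y_{i+1} − x_{i+1}·y_i), indices taken mod 4.
V_1→V_2: (-4)(4) − (-5)(7) = 19
V_2→V_3: (-5)(3) − (-8)(4) = 17
V_3→V_4: (-8)(4) − (7)(3) = -53
V_4→V_1: (7)(7) − (-4)(4) = 65
Σ = 48
Area = |Σ|/2 = 24.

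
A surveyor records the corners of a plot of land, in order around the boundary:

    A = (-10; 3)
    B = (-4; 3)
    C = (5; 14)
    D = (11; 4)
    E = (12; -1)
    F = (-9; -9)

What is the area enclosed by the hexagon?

A→B: (-10)(3) − (-4)(3) = -18
B→C: (-4)(14) − (5)(3) = -71
C→D: (5)(4) − (11)(14) = -134
D→E: (11)(-1) − (12)(4) = -59
E→F: (12)(-9) − (-9)(-1) = -117
F→A: (-9)(3) − (-10)(-9) = -117
Σ = -516
Area = |Σ|/2 = 258.

258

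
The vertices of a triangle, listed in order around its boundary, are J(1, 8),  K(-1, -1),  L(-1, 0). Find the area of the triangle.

Σ = (7) + (-1) + (-8) = -2
Area = |Σ|/2 = 1.

1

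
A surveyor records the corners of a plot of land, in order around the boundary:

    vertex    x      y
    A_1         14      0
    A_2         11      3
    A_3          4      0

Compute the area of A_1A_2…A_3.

Σ = (42) + (-12) + (0) = 30
Area = |Σ|/2 = 15.

15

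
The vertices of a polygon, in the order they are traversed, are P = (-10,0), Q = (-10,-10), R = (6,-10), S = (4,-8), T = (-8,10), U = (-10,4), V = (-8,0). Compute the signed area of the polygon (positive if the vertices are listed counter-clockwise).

164

Apply Gauss's area formula: 2A = Σ (x_i·y_{i+1} − x_{i+1}·y_i), indices taken mod 7.
Σ = (100) + (160) + (-8) + (-24) + (68) + (32) + (0) = 328
Signed area = Σ/2 = 164 (positive ⇒ counter-clockwise traversal).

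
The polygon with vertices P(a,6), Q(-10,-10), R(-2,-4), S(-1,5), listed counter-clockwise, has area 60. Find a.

-4

The doubled signed area Σ (x_i y_{i+1} − x_{i+1} y_i) is linear in a.
With a=0 it equals 60; the coefficient of a is -15 (from the two edges through P).
So -15·a + 60 = 2·60 = 120 ⇒ a = -4.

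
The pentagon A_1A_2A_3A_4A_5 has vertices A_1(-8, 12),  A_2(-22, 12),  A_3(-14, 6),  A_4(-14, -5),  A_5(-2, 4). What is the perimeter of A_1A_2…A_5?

|A_1A_2| = √((-14)² + (0)²) = √196 = 14
|A_2A_3| = √((8)² + (-6)²) = √100 = 10
|A_3A_4| = √((0)² + (-11)²) = √121 = 11
|A_4A_5| = √((12)² + (9)²) = √225 = 15
|A_5A_1| = √((-6)² + (8)²) = √100 = 10
Perimeter = 14 + 10 + 11 + 15 + 10 = 60.

60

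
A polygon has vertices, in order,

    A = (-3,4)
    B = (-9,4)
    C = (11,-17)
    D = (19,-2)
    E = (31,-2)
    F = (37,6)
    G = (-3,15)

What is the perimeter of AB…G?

|AB| = √((-6)² + (0)²) = √36 = 6
|BC| = √((20)² + (-21)²) = √841 = 29
|CD| = √((8)² + (15)²) = √289 = 17
|DE| = √((12)² + (0)²) = √144 = 12
|EF| = √((6)² + (8)²) = √100 = 10
|FG| = √((-40)² + (9)²) = √1681 = 41
|GA| = √((0)² + (-11)²) = √121 = 11
Perimeter = 6 + 29 + 17 + 12 + 10 + 41 + 11 = 126.

126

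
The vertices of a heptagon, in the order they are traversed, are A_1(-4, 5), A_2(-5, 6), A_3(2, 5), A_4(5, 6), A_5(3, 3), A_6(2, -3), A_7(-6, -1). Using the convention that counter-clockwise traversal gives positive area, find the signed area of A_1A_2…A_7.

-60.5

Σ = (1) + (-37) + (-13) + (-3) + (-15) + (-20) + (-34) = -121
Signed area = Σ/2 = -60.5 (negative ⇒ clockwise traversal).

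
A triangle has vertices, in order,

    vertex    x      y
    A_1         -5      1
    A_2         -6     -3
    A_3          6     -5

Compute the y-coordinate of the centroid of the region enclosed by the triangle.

Apply the surveyor's formula. First the cross-terms c_i = x_i·y_{i+1} − x_{i+1}·y_i:
  21, 48, -19  ⇒  2A = 50, A = 25.
Then Σ (y_i + y_{i+1})·c_i = -350, so ȳ = -350 / (6·25) = -7/3.

-7/3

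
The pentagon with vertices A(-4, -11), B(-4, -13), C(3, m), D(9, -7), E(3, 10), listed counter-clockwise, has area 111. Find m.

The doubled signed area Σ (x_i y_{i+1} − x_{i+1} y_i) is linear in m.
With m=0 it equals 144; the coefficient of m is -13 (from the two edges through C).
So -13·m + 144 = 2·111 = 222 ⇒ m = -6.

-6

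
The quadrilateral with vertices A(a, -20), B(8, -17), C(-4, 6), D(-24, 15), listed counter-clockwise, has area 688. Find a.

-21

The doubled signed area Σ (x_i y_{i+1} − x_{i+1} y_i) is linear in a.
With a=0 it equals 704; the coefficient of a is -32 (from the two edges through A).
So -32·a + 704 = 2·688 = 1376 ⇒ a = -21.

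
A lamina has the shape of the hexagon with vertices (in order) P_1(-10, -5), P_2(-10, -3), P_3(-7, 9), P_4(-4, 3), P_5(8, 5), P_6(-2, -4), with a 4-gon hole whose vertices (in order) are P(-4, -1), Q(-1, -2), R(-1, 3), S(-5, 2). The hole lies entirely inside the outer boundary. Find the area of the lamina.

Outer boundary:
Cross-terms: -20, -111, 15, -44, -22, -30  ⇒  Σ = -212
Area = |Σ|/2 = 106.
Hole:
P→Q: (-4)(-2) − (-1)(-1) = 7
Q→R: (-1)(3) − (-1)(-2) = -5
R→S: (-1)(2) − (-5)(3) = 13
S→P: (-5)(-1) − (-4)(2) = 13
Σ = 28
Area = |Σ|/2 = 14.
Net area = 106 − 14 = 92.

92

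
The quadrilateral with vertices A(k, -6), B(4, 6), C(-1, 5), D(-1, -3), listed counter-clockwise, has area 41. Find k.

The doubled signed area Σ (x_i y_{i+1} − x_{i+1} y_i) is linear in k.
With k=0 it equals 64; the coefficient of k is 9 (from the two edges through A).
So 9·k + 64 = 2·41 = 82 ⇒ k = 2.

2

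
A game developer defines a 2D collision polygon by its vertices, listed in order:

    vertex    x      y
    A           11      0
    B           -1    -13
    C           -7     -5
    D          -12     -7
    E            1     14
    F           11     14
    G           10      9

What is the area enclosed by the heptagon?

340.5

A→B: (11)(-13) − (-1)(0) = -143
B→C: (-1)(-5) − (-7)(-13) = -86
C→D: (-7)(-7) − (-12)(-5) = -11
D→E: (-12)(14) − (1)(-7) = -161
E→F: (1)(14) − (11)(14) = -140
F→G: (11)(9) − (10)(14) = -41
G→A: (10)(0) − (11)(9) = -99
Σ = -681
Area = |Σ|/2 = 340.5.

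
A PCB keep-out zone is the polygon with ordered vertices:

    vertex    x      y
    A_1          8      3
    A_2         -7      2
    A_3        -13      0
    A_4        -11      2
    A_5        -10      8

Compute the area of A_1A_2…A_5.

62.5

A_1→A_2: (8)(2) − (-7)(3) = 37
A_2→A_3: (-7)(0) − (-13)(2) = 26
A_3→A_4: (-13)(2) − (-11)(0) = -26
A_4→A_5: (-11)(8) − (-10)(2) = -68
A_5→A_1: (-10)(3) − (8)(8) = -94
Σ = -125
Area = |Σ|/2 = 62.5.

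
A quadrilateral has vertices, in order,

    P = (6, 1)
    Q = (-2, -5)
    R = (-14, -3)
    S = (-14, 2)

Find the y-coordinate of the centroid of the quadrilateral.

Apply Gauss's area formula. First the cross-terms c_i = x_i·y_{i+1} − x_{i+1}·y_i:
  -28, -64, -70, -26  ⇒  2A = -188, A = -94.
Then Σ (y_i + y_{i+1})·c_i = 616, so ȳ = 616 / (6·(-94)) = -154/141.

-154/141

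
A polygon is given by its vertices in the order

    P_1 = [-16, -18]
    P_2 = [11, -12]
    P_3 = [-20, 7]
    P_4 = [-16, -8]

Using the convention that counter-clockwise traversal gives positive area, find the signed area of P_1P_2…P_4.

Cross-terms: 390, -163, 272, 160  ⇒  Σ = 659
Signed area = Σ/2 = 329.5 (positive ⇒ counter-clockwise traversal).

329.5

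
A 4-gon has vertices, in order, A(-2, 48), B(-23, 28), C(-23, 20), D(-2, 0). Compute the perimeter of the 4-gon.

|AB| = √((-21)² + (-20)²) = √841 = 29
|BC| = √((0)² + (-8)²) = √64 = 8
|CD| = √((21)² + (-20)²) = √841 = 29
|DA| = √((0)² + (48)²) = √2304 = 48
Perimeter = 29 + 8 + 29 + 48 = 114.

114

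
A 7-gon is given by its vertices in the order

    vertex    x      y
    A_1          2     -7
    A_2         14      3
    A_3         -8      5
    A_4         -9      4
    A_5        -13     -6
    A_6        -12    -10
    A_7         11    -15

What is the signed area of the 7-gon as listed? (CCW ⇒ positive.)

309

Apply the shoelace (surveyor's) formula: 2A = Σ (x_i·y_{i+1} − x_{i+1}·y_i), indices taken mod 7.
Σ = (104) + (94) + (13) + (106) + (58) + (290) + (-47) = 618
Signed area = Σ/2 = 309 (positive ⇒ counter-clockwise traversal).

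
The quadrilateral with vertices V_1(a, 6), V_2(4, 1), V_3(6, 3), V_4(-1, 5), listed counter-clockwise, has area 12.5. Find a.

-4

Write out the shoelace sum; only the two edges meeting at V_1 involve a:
2·Area = [((-1)·6 − a·5) + (a·1 − 4·6)] + 39
       = -4·a + 9 = 25
⇒ a = -4.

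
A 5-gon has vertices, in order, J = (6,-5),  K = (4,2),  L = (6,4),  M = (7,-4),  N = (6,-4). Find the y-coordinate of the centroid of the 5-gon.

-7/39

Apply Gauss's area formula. First the cross-terms c_i = x_i·y_{i+1} − x_{i+1}·y_i:
  32, 4, -52, -4, -6  ⇒  2A = -26, A = -13.
Then Σ (y_i + y_{i+1})·c_i = 14, so ȳ = 14 / (6·(-13)) = -7/39.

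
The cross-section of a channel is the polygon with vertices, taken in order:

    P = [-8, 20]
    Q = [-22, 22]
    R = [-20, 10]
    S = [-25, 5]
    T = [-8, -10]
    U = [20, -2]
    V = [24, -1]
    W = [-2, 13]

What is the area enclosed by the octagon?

Cross-terms: 264, 220, 150, 290, 216, 28, 310, 64  ⇒  Σ = 1542
Area = |Σ|/2 = 771.

771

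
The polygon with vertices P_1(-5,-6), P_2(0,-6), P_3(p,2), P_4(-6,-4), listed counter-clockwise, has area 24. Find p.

-5

The doubled signed area Σ (x_i y_{i+1} − x_{i+1} y_i) is linear in p.
With p=0 it equals 58; the coefficient of p is 2 (from the two edges through P_3).
So 2·p + 58 = 2·24 = 48 ⇒ p = -5.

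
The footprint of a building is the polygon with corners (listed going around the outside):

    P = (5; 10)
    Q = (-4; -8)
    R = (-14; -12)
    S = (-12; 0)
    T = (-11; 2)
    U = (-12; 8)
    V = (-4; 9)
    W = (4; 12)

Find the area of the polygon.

238

Cross-terms: 0, -64, -144, -24, -64, -76, -84, -20  ⇒  Σ = -476
Area = |Σ|/2 = 238.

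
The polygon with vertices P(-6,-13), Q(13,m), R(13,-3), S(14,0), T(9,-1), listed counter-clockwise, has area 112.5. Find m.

-10

The doubled signed area Σ (x_i y_{i+1} − x_{i+1} y_i) is linear in m.
With m=0 it equals 35; the coefficient of m is -19 (from the two edges through Q).
So -19·m + 35 = 2·112.5 = 225 ⇒ m = -10.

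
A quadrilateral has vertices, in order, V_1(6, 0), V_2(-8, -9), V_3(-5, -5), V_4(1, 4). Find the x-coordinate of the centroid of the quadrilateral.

Apply Gauss's area formula. First the cross-terms c_i = x_i·y_{i+1} − x_{i+1}·y_i:
  -54, -5, -15, -24  ⇒  2A = -98, A = -49.
Then Σ (x_i + x_{i+1})·c_i = 65, so x̄ = 65 / (6·(-49)) = -65/294.

-65/294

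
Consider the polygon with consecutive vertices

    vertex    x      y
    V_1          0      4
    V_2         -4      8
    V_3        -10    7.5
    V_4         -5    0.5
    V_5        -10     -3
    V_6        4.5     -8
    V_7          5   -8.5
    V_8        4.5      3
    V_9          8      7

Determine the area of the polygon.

153.25

Apply Gauss's area formula: 2A = Σ (x_i·y_{i+1} − x_{i+1}·y_i), indices taken mod 9.
Cross-terms: 16, 50, 32.5, 20, 93.5, 1.75, 53.25, 7.5, 32  ⇒  Σ = 306.5
Area = |Σ|/2 = 153.25.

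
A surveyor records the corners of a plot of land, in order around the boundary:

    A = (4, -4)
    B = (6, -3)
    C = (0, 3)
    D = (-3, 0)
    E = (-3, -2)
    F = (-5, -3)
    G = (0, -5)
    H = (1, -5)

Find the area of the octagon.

45

Apply Gauss's area formula: 2A = Σ (x_i·y_{i+1} − x_{i+1}·y_i), indices taken mod 8.
Cross-terms: 12, 18, 9, 6, -1, 25, 5, 16  ⇒  Σ = 90
Area = |Σ|/2 = 45.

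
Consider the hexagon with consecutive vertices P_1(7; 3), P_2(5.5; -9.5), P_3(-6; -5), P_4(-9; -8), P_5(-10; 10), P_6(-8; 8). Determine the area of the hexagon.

Apply Gauss's area formula: 2A = Σ (x_i·y_{i+1} − x_{i+1}·y_i), indices taken mod 6.
Σ = (-83) + (-84.5) + (3) + (-170) + (0) + (-80) = -414.5
Area = |Σ|/2 = 207.25.

207.25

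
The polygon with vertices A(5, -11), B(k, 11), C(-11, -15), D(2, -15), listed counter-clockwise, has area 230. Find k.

The doubled signed area Σ (x_i y_{i+1} − x_{i+1} y_i) is linear in k.
With k=0 it equals 424; the coefficient of k is -4 (from the two edges through B).
So -4·k + 424 = 2·230 = 460 ⇒ k = -9.

-9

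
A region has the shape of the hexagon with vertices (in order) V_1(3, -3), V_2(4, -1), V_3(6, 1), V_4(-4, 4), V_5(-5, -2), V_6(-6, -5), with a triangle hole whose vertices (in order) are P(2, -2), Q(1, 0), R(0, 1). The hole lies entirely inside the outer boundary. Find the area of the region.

Outer boundary:
Apply the surveyor's formula: 2A = Σ (x_i·y_{i+1} − x_{i+1}·y_i), indices taken mod 6.
V_1→V_2: (3)(-1) − (4)(-3) = 9
V_2→V_3: (4)(1) − (6)(-1) = 10
V_3→V_4: (6)(4) − (-4)(1) = 28
V_4→V_5: (-4)(-2) − (-5)(4) = 28
V_5→V_6: (-5)(-5) − (-6)(-2) = 13
V_6→V_1: (-6)(-3) − (3)(-5) = 33
Σ = 121
Area = |Σ|/2 = 60.5.
Hole:
Apply Gauss's area formula: 2A = Σ (x_i·y_{i+1} − x_{i+1}·y_i), indices taken mod 3.
Σ = (2) + (1) + (-2) = 1
Area = |Σ|/2 = 0.5.
Net area = 60.5 − 0.5 = 60.

60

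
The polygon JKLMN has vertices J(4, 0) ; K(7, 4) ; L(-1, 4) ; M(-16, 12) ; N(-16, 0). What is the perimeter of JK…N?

|JK| = √((3)² + (4)²) = √25 = 5
|KL| = √((-8)² + (0)²) = √64 = 8
|LM| = √((-15)² + (8)²) = √289 = 17
|MN| = √((0)² + (-12)²) = √144 = 12
|NJ| = √((20)² + (0)²) = √400 = 20
Perimeter = 5 + 8 + 17 + 12 + 20 = 62.

62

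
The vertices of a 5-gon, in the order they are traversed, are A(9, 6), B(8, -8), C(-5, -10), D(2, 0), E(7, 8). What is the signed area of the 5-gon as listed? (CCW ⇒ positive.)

-117

Apply the shoelace formula: 2A = Σ (x_i·y_{i+1} − x_{i+1}·y_i), indices taken mod 5.
Σ = (-120) + (-120) + (20) + (16) + (-30) = -234
Signed area = Σ/2 = -117 (negative ⇒ clockwise traversal).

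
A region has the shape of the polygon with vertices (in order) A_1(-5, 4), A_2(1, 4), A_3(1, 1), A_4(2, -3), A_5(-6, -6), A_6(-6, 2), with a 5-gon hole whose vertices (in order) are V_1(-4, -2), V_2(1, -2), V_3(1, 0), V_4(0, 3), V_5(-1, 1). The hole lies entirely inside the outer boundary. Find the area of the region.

Outer boundary:
Apply the shoelace (surveyor's) formula: 2A = Σ (x_i·y_{i+1} − x_{i+1}·y_i), indices taken mod 6.
A_1→A_2: (-5)(4) − (1)(4) = -24
A_2→A_3: (1)(1) − (1)(4) = -3
A_3→A_4: (1)(-3) − (2)(1) = -5
A_4→A_5: (2)(-6) − (-6)(-3) = -30
A_5→A_6: (-6)(2) − (-6)(-6) = -48
A_6→A_1: (-6)(4) − (-5)(2) = -14
Σ = -124
Area = |Σ|/2 = 62.
Hole:
Apply the surveyor's formula: 2A = Σ (x_i·y_{i+1} − x_{i+1}·y_i), indices taken mod 5.
Σ = (10) + (2) + (3) + (3) + (6) = 24
Area = |Σ|/2 = 12.
Net area = 62 − 12 = 50.

50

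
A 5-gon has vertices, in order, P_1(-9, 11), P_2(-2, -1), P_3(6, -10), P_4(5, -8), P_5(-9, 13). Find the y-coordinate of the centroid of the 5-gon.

Apply the shoelace formula. First the cross-terms c_i = x_i·y_{i+1} − x_{i+1}·y_i:
  31, 26, 2, -7, 18  ⇒  2A = 70, A = 35.
Then Σ (y_i + y_{i+1})·c_i = 385, so ȳ = 385 / (6·35) = 11/6.

11/6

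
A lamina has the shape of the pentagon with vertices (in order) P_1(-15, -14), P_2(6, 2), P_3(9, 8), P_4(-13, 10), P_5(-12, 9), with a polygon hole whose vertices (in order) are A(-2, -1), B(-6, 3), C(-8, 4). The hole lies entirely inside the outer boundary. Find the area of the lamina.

290

Outer boundary:
Apply the shoelace formula: 2A = Σ (x_i·y_{i+1} − x_{i+1}·y_i), indices taken mod 5.
P_1→P_2: (-15)(2) − (6)(-14) = 54
P_2→P_3: (6)(8) − (9)(2) = 30
P_3→P_4: (9)(10) − (-13)(8) = 194
P_4→P_5: (-13)(9) − (-12)(10) = 3
P_5→P_1: (-12)(-14) − (-15)(9) = 303
Σ = 584
Area = |Σ|/2 = 292.
Hole:
Cross-terms: -12, 0, 16  ⇒  Σ = 4
Area = |Σ|/2 = 2.
Net area = 292 − 2 = 290.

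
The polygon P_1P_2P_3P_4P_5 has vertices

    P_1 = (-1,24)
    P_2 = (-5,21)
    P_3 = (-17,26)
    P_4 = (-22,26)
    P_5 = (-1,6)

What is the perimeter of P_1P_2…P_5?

|P_1P_2| = √((-4)² + (-3)²) = √25 = 5
|P_2P_3| = √((-12)² + (5)²) = √169 = 13
|P_3P_4| = √((-5)² + (0)²) = √25 = 5
|P_4P_5| = √((21)² + (-20)²) = √841 = 29
|P_5P_1| = √((0)² + (18)²) = √324 = 18
Perimeter = 5 + 13 + 5 + 29 + 18 = 70.

70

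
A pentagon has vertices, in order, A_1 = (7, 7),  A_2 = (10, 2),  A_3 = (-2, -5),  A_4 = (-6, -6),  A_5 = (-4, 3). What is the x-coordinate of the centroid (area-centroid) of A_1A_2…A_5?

301/211

Apply the shoelace (surveyor's) formula. First the cross-terms c_i = x_i·y_{i+1} − x_{i+1}·y_i:
  -56, -46, -18, -42, -49  ⇒  2A = -211, A = -105.5.
Then Σ (x_i + x_{i+1})·c_i = -903, so x̄ = -903 / (6·(-105.5)) = 301/211.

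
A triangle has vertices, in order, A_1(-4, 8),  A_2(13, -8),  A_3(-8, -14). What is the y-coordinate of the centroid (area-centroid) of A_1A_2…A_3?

-14/3

Apply Gauss's area formula. First the cross-terms c_i = x_i·y_{i+1} − x_{i+1}·y_i:
  -72, -246, -120  ⇒  2A = -438, A = -219.
Then Σ (y_i + y_{i+1})·c_i = 6132, so ȳ = 6132 / (6·(-219)) = -14/3.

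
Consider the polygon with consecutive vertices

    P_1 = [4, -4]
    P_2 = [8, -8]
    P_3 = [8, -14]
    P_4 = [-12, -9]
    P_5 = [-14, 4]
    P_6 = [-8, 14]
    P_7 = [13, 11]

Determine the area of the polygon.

496

Apply the surveyor's formula: 2A = Σ (x_i·y_{i+1} − x_{i+1}·y_i), indices taken mod 7.
Σ = (0) + (-48) + (-240) + (-174) + (-164) + (-270) + (-96) = -992
Area = |Σ|/2 = 496.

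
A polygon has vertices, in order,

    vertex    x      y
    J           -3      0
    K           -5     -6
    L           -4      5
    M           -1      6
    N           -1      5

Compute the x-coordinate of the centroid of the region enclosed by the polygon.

Apply the shoelace (surveyor's) formula. First the cross-terms c_i = x_i·y_{i+1} − x_{i+1}·y_i:
  18, -49, -19, 1, 15  ⇒  2A = -34, A = -17.
Then Σ (x_i + x_{i+1})·c_i = 330, so x̄ = 330 / (6·(-17)) = -55/17.

-55/17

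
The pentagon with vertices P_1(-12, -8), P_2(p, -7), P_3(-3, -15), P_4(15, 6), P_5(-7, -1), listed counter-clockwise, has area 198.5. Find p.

The doubled signed area Σ (x_i y_{i+1} − x_{i+1} y_i) is linear in p.
With p=0 it equals 341; the coefficient of p is -7 (from the two edges through P_2).
So -7·p + 341 = 2·198.5 = 397 ⇒ p = -8.

-8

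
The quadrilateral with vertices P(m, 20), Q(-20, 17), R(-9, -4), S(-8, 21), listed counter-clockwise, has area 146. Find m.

The doubled signed area Σ (x_i y_{i+1} − x_{i+1} y_i) is linear in m.
With m=0 it equals 252; the coefficient of m is -4 (from the two edges through P).
So -4·m + 252 = 2·146 = 292 ⇒ m = -10.

-10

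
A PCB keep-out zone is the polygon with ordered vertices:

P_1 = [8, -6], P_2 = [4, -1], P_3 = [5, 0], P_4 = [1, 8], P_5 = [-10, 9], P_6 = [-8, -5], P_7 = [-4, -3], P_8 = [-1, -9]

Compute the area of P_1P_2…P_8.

193.5

Apply the shoelace (surveyor's) formula: 2A = Σ (x_i·y_{i+1} − x_{i+1}·y_i), indices taken mod 8.
Σ = (16) + (5) + (40) + (89) + (122) + (4) + (33) + (78) = 387
Area = |Σ|/2 = 193.5.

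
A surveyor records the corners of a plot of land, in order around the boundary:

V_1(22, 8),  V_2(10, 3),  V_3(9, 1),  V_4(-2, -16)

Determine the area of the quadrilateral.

Apply the shoelace (surveyor's) formula: 2A = Σ (x_i·y_{i+1} − x_{i+1}·y_i), indices taken mod 4.
Σ = (-14) + (-17) + (-142) + (336) = 163
Area = |Σ|/2 = 81.5.

81.5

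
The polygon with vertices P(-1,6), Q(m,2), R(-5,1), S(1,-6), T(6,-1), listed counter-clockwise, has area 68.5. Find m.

Write out the shoelace sum; only the two edges meeting at Q involve m:
2·Area = [((-1)·2 − m·6) + (m·1 − (-5)·2)] + 99
       = -5·m + 107 = 137
⇒ m = -6.

-6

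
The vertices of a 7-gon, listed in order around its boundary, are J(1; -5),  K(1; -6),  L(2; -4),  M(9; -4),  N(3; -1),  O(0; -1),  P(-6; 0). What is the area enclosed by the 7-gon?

29.5

Apply the shoelace (surveyor's) formula: 2A = Σ (x_i·y_{i+1} − x_{i+1}·y_i), indices taken mod 7.
Σ = (-1) + (8) + (28) + (3) + (-3) + (-6) + (30) = 59
Area = |Σ|/2 = 29.5.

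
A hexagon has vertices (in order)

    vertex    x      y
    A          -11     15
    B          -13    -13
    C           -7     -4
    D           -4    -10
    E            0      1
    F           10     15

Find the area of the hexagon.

327

Apply the surveyor's formula: 2A = Σ (x_i·y_{i+1} − x_{i+1}·y_i), indices taken mod 6.
Σ = (338) + (-39) + (54) + (-4) + (-10) + (315) = 654
Area = |Σ|/2 = 327.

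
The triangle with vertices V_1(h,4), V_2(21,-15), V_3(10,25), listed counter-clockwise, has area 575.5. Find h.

Write out the shoelace sum; only the two edges meeting at V_1 involve h:
2·Area = [(10·4 − h·25) + (h·(-15) − 21·4)] + 675
       = -40·h + 631 = 1151
⇒ h = -13.

-13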